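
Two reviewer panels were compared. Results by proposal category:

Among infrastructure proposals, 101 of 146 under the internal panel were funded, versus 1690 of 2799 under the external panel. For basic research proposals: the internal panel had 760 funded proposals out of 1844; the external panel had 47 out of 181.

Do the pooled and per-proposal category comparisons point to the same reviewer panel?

Infrastructure: the internal panel 101/146 = 69.2%, the external panel 1690/2799 = 60.4% → the internal panel
Basic research: the internal panel 760/1844 = 41.2%, the external panel 47/181 = 26.0% → the internal panel
Overall: the internal panel 861/1990 = 43.3%, the external panel 1737/2980 = 58.3% → the external panel
The internal panel wins each proposal group but the external panel wins overall — the comparison reverses. The internal panel's proposals skew toward basic research, which has a lower base rate.

No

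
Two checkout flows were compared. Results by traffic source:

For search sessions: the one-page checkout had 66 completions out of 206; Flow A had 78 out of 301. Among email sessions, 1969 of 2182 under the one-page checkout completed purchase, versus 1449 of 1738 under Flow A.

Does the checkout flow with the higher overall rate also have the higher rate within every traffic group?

Search: the one-page checkout 66/206 = 32.0%, Flow A 78/301 = 25.9% → the one-page checkout
Email: the one-page checkout 1969/2182 = 90.2%, Flow A 1449/1738 = 83.4% → the one-page checkout
Overall: the one-page checkout 2035/2388 = 85.2%, Flow A 1527/2039 = 74.9% → the one-page checkout
The one-page checkout wins overall and in every traffic group — no reversal.

Yes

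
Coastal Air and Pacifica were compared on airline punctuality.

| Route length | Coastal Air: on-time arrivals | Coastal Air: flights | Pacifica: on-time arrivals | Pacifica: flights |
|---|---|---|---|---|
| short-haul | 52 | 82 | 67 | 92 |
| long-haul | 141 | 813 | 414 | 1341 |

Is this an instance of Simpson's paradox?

No

Short-haul: Coastal Air 52/82 = 63.4%, Pacifica 67/92 = 72.8% → Pacifica
Long-haul: Coastal Air 141/813 = 17.3%, Pacifica 414/1341 = 30.9% → Pacifica
Overall: Coastal Air 193/895 = 21.6%, Pacifica 481/1433 = 33.6% → Pacifica
Pacifica wins overall and in every route group — no reversal.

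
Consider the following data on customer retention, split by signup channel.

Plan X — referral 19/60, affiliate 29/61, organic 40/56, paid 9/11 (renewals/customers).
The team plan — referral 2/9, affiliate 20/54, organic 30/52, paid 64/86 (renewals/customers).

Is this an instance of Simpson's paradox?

Yes

Referral: Plan X 19/60 = 31.7%, the team plan 2/9 = 22.2% → Plan X
Affiliate: Plan X 29/61 = 47.5%, the team plan 20/54 = 37.0% → Plan X
Organic: Plan X 40/56 = 71.4%, the team plan 30/52 = 57.7% → Plan X
Paid: Plan X 9/11 = 81.8%, the team plan 64/86 = 74.4% → Plan X
Overall: Plan X 97/188 = 51.6%, the team plan 116/201 = 57.7% → the team plan
Plan X wins each signup group but the team plan wins overall — the comparison reverses. Plan X's customers skew toward referral, which has a lower base rate.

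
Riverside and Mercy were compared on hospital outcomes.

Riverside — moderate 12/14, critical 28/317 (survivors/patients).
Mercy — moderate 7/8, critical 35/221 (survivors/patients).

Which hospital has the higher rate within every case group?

Moderate: Riverside 12/14 = 85.7%, Mercy 7/8 = 87.5% → Mercy
Critical: Riverside 28/317 = 8.8%, Mercy 35/221 = 15.8% → Mercy
Mercy has the higher rate in both groups.

Mercy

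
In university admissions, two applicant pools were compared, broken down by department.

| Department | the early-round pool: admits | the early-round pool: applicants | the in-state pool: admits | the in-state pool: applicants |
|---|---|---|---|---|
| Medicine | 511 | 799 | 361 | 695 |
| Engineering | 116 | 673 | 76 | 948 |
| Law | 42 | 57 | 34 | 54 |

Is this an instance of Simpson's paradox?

No

Medicine: the early-round pool 511/799 = 64.0%, the in-state pool 361/695 = 51.9% → the early-round pool
Engineering: the early-round pool 116/673 = 17.2%, the in-state pool 76/948 = 8.0% → the early-round pool
Law: the early-round pool 42/57 = 73.7%, the in-state pool 34/54 = 63.0% → the early-round pool
Overall: the early-round pool 669/1529 = 43.8%, the in-state pool 471/1697 = 27.8% → the early-round pool
The early-round pool wins overall and in every department group — no reversal.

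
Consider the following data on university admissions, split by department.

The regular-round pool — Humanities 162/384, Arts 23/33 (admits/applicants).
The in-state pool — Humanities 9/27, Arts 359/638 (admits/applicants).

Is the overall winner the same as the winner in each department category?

No

Humanities: the regular-round pool 162/384 = 42.2%, the in-state pool 9/27 = 33.3% → the regular-round pool
Arts: the regular-round pool 23/33 = 69.7%, the in-state pool 359/638 = 56.3% → the regular-round pool
Overall: the regular-round pool 185/417 = 44.4%, the in-state pool 368/665 = 55.3% → the in-state pool
The regular-round pool wins each department group but the in-state pool wins overall — the comparison reverses. The regular-round pool's applicants skew toward Humanities, which has a lower base rate.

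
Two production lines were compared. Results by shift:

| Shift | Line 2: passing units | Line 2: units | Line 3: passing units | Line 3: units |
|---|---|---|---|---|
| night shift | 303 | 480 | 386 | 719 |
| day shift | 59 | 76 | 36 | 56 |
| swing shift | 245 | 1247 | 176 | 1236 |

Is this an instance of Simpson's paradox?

No

Night shift: Line 2 303/480 = 63.1%, Line 3 386/719 = 53.7% → Line 2
Day shift: Line 2 59/76 = 77.6%, Line 3 36/56 = 64.3% → Line 2
Swing shift: Line 2 245/1247 = 19.6%, Line 3 176/1236 = 14.2% → Line 2
Overall: Line 2 607/1803 = 33.7%, Line 3 598/2011 = 29.7% → Line 2
Line 2 wins overall and in every shift group — no reversal.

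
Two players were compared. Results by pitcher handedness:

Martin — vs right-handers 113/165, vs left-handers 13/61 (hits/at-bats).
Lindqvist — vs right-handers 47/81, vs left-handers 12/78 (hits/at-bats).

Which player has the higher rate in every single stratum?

Vs right-handers: Martin 113/165 = 68.5%, Lindqvist 47/81 = 58.0% → Martin
Vs left-handers: Martin 13/61 = 21.3%, Lindqvist 12/78 = 15.4% → Martin
Martin has the higher rate in both groups.

Martin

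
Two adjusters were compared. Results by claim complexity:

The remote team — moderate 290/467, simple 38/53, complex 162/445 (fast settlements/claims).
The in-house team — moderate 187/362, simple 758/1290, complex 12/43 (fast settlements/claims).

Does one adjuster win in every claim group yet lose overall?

Yes

Moderate: the remote team 290/467 = 62.1%, the in-house team 187/362 = 51.7% → the remote team
Simple: the remote team 38/53 = 71.7%, the in-house team 758/1290 = 58.8% → the remote team
Complex: the remote team 162/445 = 36.4%, the in-house team 12/43 = 27.9% → the remote team
Overall: the remote team 490/965 = 50.8%, the in-house team 957/1695 = 56.5% → the in-house team
The remote team wins each claim group but the in-house team wins overall — the comparison reverses. The remote team's claims skew toward complex, which has a lower base rate.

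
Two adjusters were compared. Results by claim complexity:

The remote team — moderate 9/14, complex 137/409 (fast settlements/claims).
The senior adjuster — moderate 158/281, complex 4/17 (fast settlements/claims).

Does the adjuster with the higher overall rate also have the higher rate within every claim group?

No

Moderate: the remote team 9/14 = 64.3%, the senior adjuster 158/281 = 56.2% → the remote team
Complex: the remote team 137/409 = 33.5%, the senior adjuster 4/17 = 23.5% → the remote team
Overall: the remote team 146/423 = 34.5%, the senior adjuster 162/298 = 54.4% → the senior adjuster
The remote team wins each claim group but the senior adjuster wins overall — the comparison reverses. The remote team's claims skew toward complex, which has a lower base rate.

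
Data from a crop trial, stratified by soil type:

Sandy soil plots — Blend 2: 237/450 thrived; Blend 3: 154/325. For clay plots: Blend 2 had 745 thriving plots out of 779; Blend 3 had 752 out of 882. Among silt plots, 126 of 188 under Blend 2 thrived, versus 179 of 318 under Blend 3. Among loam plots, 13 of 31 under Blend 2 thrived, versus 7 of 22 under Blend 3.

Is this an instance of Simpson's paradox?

No

Sandy soil: Blend 2 237/450 = 52.7%, Blend 3 154/325 = 47.4% → Blend 2
Clay: Blend 2 745/779 = 95.6%, Blend 3 752/882 = 85.3% → Blend 2
Silt: Blend 2 126/188 = 67.0%, Blend 3 179/318 = 56.3% → Blend 2
Loam: Blend 2 13/31 = 41.9%, Blend 3 7/22 = 31.8% → Blend 2
Overall: Blend 2 1121/1448 = 77.4%, Blend 3 1092/1547 = 70.6% → Blend 2
Blend 2 wins overall and in every soil group — no reversal.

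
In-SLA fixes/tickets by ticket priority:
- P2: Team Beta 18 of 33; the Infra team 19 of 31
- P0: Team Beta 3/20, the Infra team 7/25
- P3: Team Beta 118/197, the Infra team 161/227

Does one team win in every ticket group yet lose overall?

No

P2: Team Beta 18/33 = 54.5%, the Infra team 19/31 = 61.3% → the Infra team
P0: Team Beta 3/20 = 15.0%, the Infra team 7/25 = 28.0% → the Infra team
P3: Team Beta 118/197 = 59.9%, the Infra team 161/227 = 70.9% → the Infra team
Overall: Team Beta 139/250 = 55.6%, the Infra team 187/283 = 66.1% → the Infra team
The Infra team wins overall and in every ticket group — no reversal.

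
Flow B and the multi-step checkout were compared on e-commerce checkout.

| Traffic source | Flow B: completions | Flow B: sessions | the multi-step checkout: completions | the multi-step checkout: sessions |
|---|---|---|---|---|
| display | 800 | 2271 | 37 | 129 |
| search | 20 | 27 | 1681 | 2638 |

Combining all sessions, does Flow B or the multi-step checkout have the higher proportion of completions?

Display: Flow B 800/2271 = 35.2%, the multi-step checkout 37/129 = 28.7% → Flow B
Search: Flow B 20/27 = 74.1%, the multi-step checkout 1681/2638 = 63.7% → Flow B
Overall: Flow B 820/2298 = 35.7%, the multi-step checkout 1718/2767 = 62.1% → the multi-step checkout
(Flow B wins every traffic group but the multi-step checkout wins overall — Flow B's sessions skew toward the low-rate display group.)

the multi-step checkout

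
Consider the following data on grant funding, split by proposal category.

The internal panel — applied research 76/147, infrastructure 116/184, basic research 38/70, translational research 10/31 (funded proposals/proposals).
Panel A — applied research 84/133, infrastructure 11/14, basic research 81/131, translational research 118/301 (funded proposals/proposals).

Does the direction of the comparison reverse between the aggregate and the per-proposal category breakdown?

Applied research: the internal panel 76/147 = 51.7%, Panel A 84/133 = 63.2% → Panel A
Infrastructure: the internal panel 116/184 = 63.0%, Panel A 11/14 = 78.6% → Panel A
Basic research: the internal panel 38/70 = 54.3%, Panel A 81/131 = 61.8% → Panel A
Translational research: the internal panel 10/31 = 32.3%, Panel A 118/301 = 39.2% → Panel A
Overall: the internal panel 240/432 = 55.6%, Panel A 294/579 = 50.8% → the internal panel
Panel A wins each proposal group but the internal panel wins overall — the comparison reverses. Panel A's proposals skew toward translational research, which has a lower base rate.

Yes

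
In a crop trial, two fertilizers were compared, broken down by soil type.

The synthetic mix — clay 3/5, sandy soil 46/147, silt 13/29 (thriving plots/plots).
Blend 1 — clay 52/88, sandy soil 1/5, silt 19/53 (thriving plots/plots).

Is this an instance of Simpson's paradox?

Clay: the synthetic mix 3/5 = 60.0%, Blend 1 52/88 = 59.1% → the synthetic mix
Sandy soil: the synthetic mix 46/147 = 31.3%, Blend 1 1/5 = 20.0% → the synthetic mix
Silt: the synthetic mix 13/29 = 44.8%, Blend 1 19/53 = 35.8% → the synthetic mix
Overall: the synthetic mix 62/181 = 34.3%, Blend 1 72/146 = 49.3% → Blend 1
The synthetic mix wins each soil group but Blend 1 wins overall — the comparison reverses. The synthetic mix's plots skew toward sandy soil, which has a lower base rate.

Yes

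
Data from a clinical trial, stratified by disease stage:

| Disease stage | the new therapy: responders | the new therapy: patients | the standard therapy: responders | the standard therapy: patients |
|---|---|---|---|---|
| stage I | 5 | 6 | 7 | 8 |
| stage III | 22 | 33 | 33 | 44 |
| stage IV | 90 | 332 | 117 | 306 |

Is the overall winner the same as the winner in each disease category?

Stage I: the new therapy 5/6 = 83.3%, the standard therapy 7/8 = 87.5% → the standard therapy
Stage III: the new therapy 22/33 = 66.7%, the standard therapy 33/44 = 75.0% → the standard therapy
Stage IV: the new therapy 90/332 = 27.1%, the standard therapy 117/306 = 38.2% → the standard therapy
Overall: the new therapy 117/371 = 31.5%, the standard therapy 157/358 = 43.9% → the standard therapy
The standard therapy wins overall and in every disease group — no reversal.

Yes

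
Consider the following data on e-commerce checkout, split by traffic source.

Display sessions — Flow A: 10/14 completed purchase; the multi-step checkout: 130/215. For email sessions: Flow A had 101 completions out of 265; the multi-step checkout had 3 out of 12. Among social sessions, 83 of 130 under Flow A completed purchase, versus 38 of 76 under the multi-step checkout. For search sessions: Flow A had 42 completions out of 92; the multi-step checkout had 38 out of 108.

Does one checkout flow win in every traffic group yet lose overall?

Display: Flow A 10/14 = 71.4%, the multi-step checkout 130/215 = 60.5% → Flow A
Email: Flow A 101/265 = 38.1%, the multi-step checkout 3/12 = 25.0% → Flow A
Social: Flow A 83/130 = 63.8%, the multi-step checkout 38/76 = 50.0% → Flow A
Search: Flow A 42/92 = 45.7%, the multi-step checkout 38/108 = 35.2% → Flow A
Overall: Flow A 236/501 = 47.1%, the multi-step checkout 209/411 = 50.9% → the multi-step checkout
Flow A wins each traffic group but the multi-step checkout wins overall — the comparison reverses. Flow A's sessions skew toward email, which has a lower base rate.

Yes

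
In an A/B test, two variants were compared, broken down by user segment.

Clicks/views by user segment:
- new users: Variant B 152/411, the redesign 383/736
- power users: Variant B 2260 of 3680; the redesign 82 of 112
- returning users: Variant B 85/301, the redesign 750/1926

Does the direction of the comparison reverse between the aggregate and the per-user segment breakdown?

New users: Variant B 152/411 = 37.0%, the redesign 383/736 = 52.0% → the redesign
Power users: Variant B 2260/3680 = 61.4%, the redesign 82/112 = 73.2% → the redesign
Returning users: Variant B 85/301 = 28.2%, the redesign 750/1926 = 38.9% → the redesign
Overall: Variant B 2497/4392 = 56.9%, the redesign 1215/2774 = 43.8% → Variant B
The redesign wins each user group but Variant B wins overall — the comparison reverses. The redesign's views skew toward returning users, which has a lower base rate.

Yes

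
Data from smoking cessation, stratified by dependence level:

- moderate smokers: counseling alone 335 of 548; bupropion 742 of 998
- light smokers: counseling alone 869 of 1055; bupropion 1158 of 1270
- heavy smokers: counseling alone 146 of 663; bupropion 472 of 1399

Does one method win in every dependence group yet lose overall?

Moderate smokers: counseling alone 335/548 = 61.1%, bupropion 742/998 = 74.3% → bupropion
Light smokers: counseling alone 869/1055 = 82.4%, bupropion 1158/1270 = 91.2% → bupropion
Heavy smokers: counseling alone 146/663 = 22.0%, bupropion 472/1399 = 33.7% → bupropion
Overall: counseling alone 1350/2266 = 59.6%, bupropion 2372/3667 = 64.7% → bupropion
Bupropion wins overall and in every dependence group — no reversal.

No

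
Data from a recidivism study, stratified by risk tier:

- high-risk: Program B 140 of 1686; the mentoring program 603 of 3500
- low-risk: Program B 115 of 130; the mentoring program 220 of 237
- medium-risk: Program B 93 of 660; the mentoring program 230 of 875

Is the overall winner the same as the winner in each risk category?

High-risk: Program B 140/1686 = 8.3%, the mentoring program 603/3500 = 17.2% → the mentoring program
Low-risk: Program B 115/130 = 88.5%, the mentoring program 220/237 = 92.8% → the mentoring program
Medium-risk: Program B 93/660 = 14.1%, the mentoring program 230/875 = 26.3% → the mentoring program
Overall: Program B 348/2476 = 14.1%, the mentoring program 1053/4612 = 22.8% → the mentoring program
The mentoring program wins overall and in every risk group — no reversal.

Yes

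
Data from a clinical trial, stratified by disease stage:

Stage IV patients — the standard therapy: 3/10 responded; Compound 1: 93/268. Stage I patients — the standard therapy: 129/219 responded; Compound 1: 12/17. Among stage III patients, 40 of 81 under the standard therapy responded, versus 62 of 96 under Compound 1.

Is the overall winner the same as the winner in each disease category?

No

Stage IV: the standard therapy 3/10 = 30.0%, Compound 1 93/268 = 34.7% → Compound 1
Stage I: the standard therapy 129/219 = 58.9%, Compound 1 12/17 = 70.6% → Compound 1
Stage III: the standard therapy 40/81 = 49.4%, Compound 1 62/96 = 64.6% → Compound 1
Overall: the standard therapy 172/310 = 55.5%, Compound 1 167/381 = 43.8% → the standard therapy
Compound 1 wins each disease group but the standard therapy wins overall — the comparison reverses. Compound 1's patients skew toward stage IV, which has a lower base rate.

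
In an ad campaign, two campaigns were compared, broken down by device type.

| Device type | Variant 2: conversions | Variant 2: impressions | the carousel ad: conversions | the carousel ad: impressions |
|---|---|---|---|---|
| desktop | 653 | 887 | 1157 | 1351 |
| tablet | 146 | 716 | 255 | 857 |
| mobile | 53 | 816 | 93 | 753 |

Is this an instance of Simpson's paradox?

No

Desktop: Variant 2 653/887 = 73.6%, the carousel ad 1157/1351 = 85.6% → the carousel ad
Tablet: Variant 2 146/716 = 20.4%, the carousel ad 255/857 = 29.8% → the carousel ad
Mobile: Variant 2 53/816 = 6.5%, the carousel ad 93/753 = 12.4% → the carousel ad
Overall: Variant 2 852/2419 = 35.2%, the carousel ad 1505/2961 = 50.8% → the carousel ad
The carousel ad wins overall and in every device group — no reversal.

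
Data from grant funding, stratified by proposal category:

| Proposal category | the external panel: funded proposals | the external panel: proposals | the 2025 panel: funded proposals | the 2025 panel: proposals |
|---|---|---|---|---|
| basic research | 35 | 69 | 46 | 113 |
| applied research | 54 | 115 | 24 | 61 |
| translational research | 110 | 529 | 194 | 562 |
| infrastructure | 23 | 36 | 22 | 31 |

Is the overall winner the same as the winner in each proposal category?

Basic research: the external panel 35/69 = 50.7%, the 2025 panel 46/113 = 40.7% → the external panel
Applied research: the external panel 54/115 = 47.0%, the 2025 panel 24/61 = 39.3% → the external panel
Translational research: the external panel 110/529 = 20.8%, the 2025 panel 194/562 = 34.5% → the 2025 panel
Infrastructure: the external panel 23/36 = 63.9%, the 2025 panel 22/31 = 71.0% → the 2025 panel
Overall: the external panel 222/749 = 29.6%, the 2025 panel 286/767 = 37.3% → the 2025 panel
Neither sweeps: the external panel wins 2 of 4 groups, the 2025 panel wins 2. The 2025 panel wins overall but not every group — no Simpson reversal.

No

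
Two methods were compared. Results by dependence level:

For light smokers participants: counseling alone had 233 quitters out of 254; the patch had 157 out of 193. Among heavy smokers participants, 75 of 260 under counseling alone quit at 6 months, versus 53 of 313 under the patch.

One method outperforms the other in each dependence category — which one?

counseling alone

Light smokers: counseling alone 233/254 = 91.7%, the patch 157/193 = 81.3% → counseling alone
Heavy smokers: counseling alone 75/260 = 28.8%, the patch 53/313 = 16.9% → counseling alone
Counseling alone has the higher rate in both groups.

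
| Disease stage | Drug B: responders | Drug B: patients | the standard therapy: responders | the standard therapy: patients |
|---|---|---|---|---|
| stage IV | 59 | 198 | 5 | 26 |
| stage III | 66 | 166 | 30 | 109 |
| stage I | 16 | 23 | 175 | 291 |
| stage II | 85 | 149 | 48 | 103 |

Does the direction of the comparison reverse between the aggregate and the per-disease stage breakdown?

Yes

Stage IV: Drug B 59/198 = 29.8%, the standard therapy 5/26 = 19.2% → Drug B
Stage III: Drug B 66/166 = 39.8%, the standard therapy 30/109 = 27.5% → Drug B
Stage I: Drug B 16/23 = 69.6%, the standard therapy 175/291 = 60.1% → Drug B
Stage II: Drug B 85/149 = 57.0%, the standard therapy 48/103 = 46.6% → Drug B
Overall: Drug B 226/536 = 42.2%, the standard therapy 258/529 = 48.8% → the standard therapy
Drug B wins each disease group but the standard therapy wins overall — the comparison reverses. Drug B's patients skew toward stage IV, which has a lower base rate.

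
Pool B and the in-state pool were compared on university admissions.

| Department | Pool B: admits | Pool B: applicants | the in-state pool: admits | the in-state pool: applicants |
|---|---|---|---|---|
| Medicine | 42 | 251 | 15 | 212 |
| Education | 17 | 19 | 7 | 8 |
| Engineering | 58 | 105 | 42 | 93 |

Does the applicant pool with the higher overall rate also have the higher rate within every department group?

Medicine: Pool B 42/251 = 16.7%, the in-state pool 15/212 = 7.1% → Pool B
Education: Pool B 17/19 = 89.5%, the in-state pool 7/8 = 87.5% → Pool B
Engineering: Pool B 58/105 = 55.2%, the in-state pool 42/93 = 45.2% → Pool B
Overall: Pool B 117/375 = 31.2%, the in-state pool 64/313 = 20.4% → Pool B
Pool B wins overall and in every department group — no reversal.

Yes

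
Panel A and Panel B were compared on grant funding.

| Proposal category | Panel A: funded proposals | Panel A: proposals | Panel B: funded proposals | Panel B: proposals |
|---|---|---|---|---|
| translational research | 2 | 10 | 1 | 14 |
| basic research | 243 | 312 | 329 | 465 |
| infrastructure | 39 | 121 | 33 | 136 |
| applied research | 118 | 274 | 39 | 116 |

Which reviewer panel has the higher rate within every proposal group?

Translational research: Panel A 2/10 = 20.0%, Panel B 1/14 = 7.1% → Panel A
Basic research: Panel A 243/312 = 77.9%, Panel B 329/465 = 70.8% → Panel A
Infrastructure: Panel A 39/121 = 32.2%, Panel B 33/136 = 24.3% → Panel A
Applied research: Panel A 118/274 = 43.1%, Panel B 39/116 = 33.6% → Panel A
Panel A has the higher rate in all 4 groups.

Panel A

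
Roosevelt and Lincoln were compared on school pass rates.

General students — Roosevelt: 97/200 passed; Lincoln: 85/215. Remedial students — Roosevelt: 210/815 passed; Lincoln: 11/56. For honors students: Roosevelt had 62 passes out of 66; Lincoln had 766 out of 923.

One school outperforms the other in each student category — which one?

General: Roosevelt 97/200 = 48.5%, Lincoln 85/215 = 39.5% → Roosevelt
Remedial: Roosevelt 210/815 = 25.8%, Lincoln 11/56 = 19.6% → Roosevelt
Honors: Roosevelt 62/66 = 93.9%, Lincoln 766/923 = 83.0% → Roosevelt
Roosevelt has the higher rate in all 3 groups.

Roosevelt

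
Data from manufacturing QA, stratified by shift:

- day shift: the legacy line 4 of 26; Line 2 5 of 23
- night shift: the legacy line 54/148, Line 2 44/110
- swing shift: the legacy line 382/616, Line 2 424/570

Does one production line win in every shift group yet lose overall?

No

Day shift: the legacy line 4/26 = 15.4%, Line 2 5/23 = 21.7% → Line 2
Night shift: the legacy line 54/148 = 36.5%, Line 2 44/110 = 40.0% → Line 2
Swing shift: the legacy line 382/616 = 62.0%, Line 2 424/570 = 74.4% → Line 2
Overall: the legacy line 440/790 = 55.7%, Line 2 473/703 = 67.3% → Line 2
Line 2 wins overall and in every shift group — no reversal.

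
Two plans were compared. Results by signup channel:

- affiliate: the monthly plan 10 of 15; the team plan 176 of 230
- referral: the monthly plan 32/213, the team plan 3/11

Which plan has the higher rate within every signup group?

the team plan

Affiliate: the monthly plan 10/15 = 66.7%, the team plan 176/230 = 76.5% → the team plan
Referral: the monthly plan 32/213 = 15.0%, the team plan 3/11 = 27.3% → the team plan
The team plan has the higher rate in both groups.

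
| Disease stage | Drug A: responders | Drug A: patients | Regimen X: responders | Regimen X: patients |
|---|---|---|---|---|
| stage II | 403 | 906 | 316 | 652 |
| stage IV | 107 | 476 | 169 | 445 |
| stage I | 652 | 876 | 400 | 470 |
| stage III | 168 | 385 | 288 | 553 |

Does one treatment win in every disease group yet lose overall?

No

Stage II: Drug A 403/906 = 44.5%, Regimen X 316/652 = 48.5% → Regimen X
Stage IV: Drug A 107/476 = 22.5%, Regimen X 169/445 = 38.0% → Regimen X
Stage I: Drug A 652/876 = 74.4%, Regimen X 400/470 = 85.1% → Regimen X
Stage III: Drug A 168/385 = 43.6%, Regimen X 288/553 = 52.1% → Regimen X
Overall: Drug A 1330/2643 = 50.3%, Regimen X 1173/2120 = 55.3% → Regimen X
Regimen X wins overall and in every disease group — no reversal.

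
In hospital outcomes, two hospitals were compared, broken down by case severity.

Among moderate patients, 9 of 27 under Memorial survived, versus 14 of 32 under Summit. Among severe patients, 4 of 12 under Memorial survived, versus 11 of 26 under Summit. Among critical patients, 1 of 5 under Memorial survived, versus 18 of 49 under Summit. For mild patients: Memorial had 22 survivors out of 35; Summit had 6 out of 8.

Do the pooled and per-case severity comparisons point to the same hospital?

No

Moderate: Memorial 9/27 = 33.3%, Summit 14/32 = 43.8% → Summit
Severe: Memorial 4/12 = 33.3%, Summit 11/26 = 42.3% → Summit
Critical: Memorial 1/5 = 20.0%, Summit 18/49 = 36.7% → Summit
Mild: Memorial 22/35 = 62.9%, Summit 6/8 = 75.0% → Summit
Overall: Memorial 36/79 = 45.6%, Summit 49/115 = 42.6% → Memorial
Summit wins each case group but Memorial wins overall — the comparison reverses. Summit's patients skew toward critical, which has a lower base rate.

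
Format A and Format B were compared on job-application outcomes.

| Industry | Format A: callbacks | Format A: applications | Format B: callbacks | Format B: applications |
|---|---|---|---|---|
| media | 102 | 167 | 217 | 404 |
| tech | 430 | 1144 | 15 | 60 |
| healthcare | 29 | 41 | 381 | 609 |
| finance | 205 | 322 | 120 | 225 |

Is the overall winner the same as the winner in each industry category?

No

Media: Format A 102/167 = 61.1%, Format B 217/404 = 53.7% → Format A
Tech: Format A 430/1144 = 37.6%, Format B 15/60 = 25.0% → Format A
Healthcare: Format A 29/41 = 70.7%, Format B 381/609 = 62.6% → Format A
Finance: Format A 205/322 = 63.7%, Format B 120/225 = 53.3% → Format A
Overall: Format A 766/1674 = 45.8%, Format B 733/1298 = 56.5% → Format B
Format A wins each industry group but Format B wins overall — the comparison reverses. Format A's applications skew toward tech, which has a lower base rate.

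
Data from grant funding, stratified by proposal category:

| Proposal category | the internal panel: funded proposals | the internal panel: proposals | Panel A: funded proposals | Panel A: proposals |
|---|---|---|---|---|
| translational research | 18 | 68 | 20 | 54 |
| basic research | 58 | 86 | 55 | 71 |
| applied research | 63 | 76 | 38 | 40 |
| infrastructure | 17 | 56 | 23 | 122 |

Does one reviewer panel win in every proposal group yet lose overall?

No

Translational research: the internal panel 18/68 = 26.5%, Panel A 20/54 = 37.0% → Panel A
Basic research: the internal panel 58/86 = 67.4%, Panel A 55/71 = 77.5% → Panel A
Applied research: the internal panel 63/76 = 82.9%, Panel A 38/40 = 95.0% → Panel A
Infrastructure: the internal panel 17/56 = 30.4%, Panel A 23/122 = 18.9% → the internal panel
Overall: the internal panel 156/286 = 54.5%, Panel A 136/287 = 47.4% → the internal panel
Neither sweeps: the internal panel wins 1 of 4 groups, Panel A wins 3. The internal panel wins overall but not every group — no Simpson reversal.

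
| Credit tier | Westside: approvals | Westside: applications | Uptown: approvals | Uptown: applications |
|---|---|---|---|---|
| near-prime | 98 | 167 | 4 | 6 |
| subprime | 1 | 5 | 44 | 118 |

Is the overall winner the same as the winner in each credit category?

Near-prime: Westside 98/167 = 58.7%, Uptown 4/6 = 66.7% → Uptown
Subprime: Westside 1/5 = 20.0%, Uptown 44/118 = 37.3% → Uptown
Overall: Westside 99/172 = 57.6%, Uptown 48/124 = 38.7% → Westside
Uptown wins each credit group but Westside wins overall — the comparison reverses. Uptown's applications skew toward subprime, which has a lower base rate.

No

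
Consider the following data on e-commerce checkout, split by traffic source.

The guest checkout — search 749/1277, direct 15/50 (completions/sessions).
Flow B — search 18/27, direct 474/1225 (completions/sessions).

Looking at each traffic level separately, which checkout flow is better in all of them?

Flow B

Search: the guest checkout 749/1277 = 58.7%, Flow B 18/27 = 66.7% → Flow B
Direct: the guest checkout 15/50 = 30.0%, Flow B 474/1225 = 38.7% → Flow B
Flow B has the higher rate in both groups.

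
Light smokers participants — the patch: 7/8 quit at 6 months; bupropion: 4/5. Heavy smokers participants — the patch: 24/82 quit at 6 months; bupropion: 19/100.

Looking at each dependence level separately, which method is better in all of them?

Light smokers: the patch 7/8 = 87.5%, bupropion 4/5 = 80.0% → the patch
Heavy smokers: the patch 24/82 = 29.3%, bupropion 19/100 = 19.0% → the patch
The patch has the higher rate in both groups.

the patch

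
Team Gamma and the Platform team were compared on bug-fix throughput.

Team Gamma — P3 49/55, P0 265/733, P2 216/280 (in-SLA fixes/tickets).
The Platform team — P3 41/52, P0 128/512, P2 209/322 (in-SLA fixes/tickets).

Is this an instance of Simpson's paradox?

No

P3: Team Gamma 49/55 = 89.1%, the Platform team 41/52 = 78.8% → Team Gamma
P0: Team Gamma 265/733 = 36.2%, the Platform team 128/512 = 25.0% → Team Gamma
P2: Team Gamma 216/280 = 77.1%, the Platform team 209/322 = 64.9% → Team Gamma
Overall: Team Gamma 530/1068 = 49.6%, the Platform team 378/886 = 42.7% → Team Gamma
Team Gamma wins overall and in every ticket group — no reversal.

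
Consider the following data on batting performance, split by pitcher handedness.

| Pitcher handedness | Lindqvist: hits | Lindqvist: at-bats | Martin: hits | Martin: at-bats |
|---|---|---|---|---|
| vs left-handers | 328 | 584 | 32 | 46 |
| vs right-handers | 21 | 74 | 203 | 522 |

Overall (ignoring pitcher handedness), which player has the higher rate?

Lindqvist

Vs left-handers: Lindqvist 328/584 = 56.2%, Martin 32/46 = 69.6% → Martin
Vs right-handers: Lindqvist 21/74 = 28.4%, Martin 203/522 = 38.9% → Martin
Overall: Lindqvist 349/658 = 53.0%, Martin 235/568 = 41.4% → Lindqvist
(Martin wins every pitcher group but Lindqvist wins overall — Martin's at-bats skew toward the low-rate vs right-handers group.)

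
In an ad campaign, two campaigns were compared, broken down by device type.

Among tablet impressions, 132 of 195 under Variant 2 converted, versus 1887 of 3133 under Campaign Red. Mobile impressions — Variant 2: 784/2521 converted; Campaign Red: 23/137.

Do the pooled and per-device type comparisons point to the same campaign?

Tablet: Variant 2 132/195 = 67.7%, Campaign Red 1887/3133 = 60.2% → Variant 2
Mobile: Variant 2 784/2521 = 31.1%, Campaign Red 23/137 = 16.8% → Variant 2
Overall: Variant 2 916/2716 = 33.7%, Campaign Red 1910/3270 = 58.4% → Campaign Red
Variant 2 wins each device group but Campaign Red wins overall — the comparison reverses. Variant 2's impressions skew toward mobile, which has a lower base rate.

No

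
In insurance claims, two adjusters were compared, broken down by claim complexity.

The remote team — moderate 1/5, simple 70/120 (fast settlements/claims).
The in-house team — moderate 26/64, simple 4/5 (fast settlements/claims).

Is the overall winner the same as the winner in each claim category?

No

Moderate: the remote team 1/5 = 20.0%, the in-house team 26/64 = 40.6% → the in-house team
Simple: the remote team 70/120 = 58.3%, the in-house team 4/5 = 80.0% → the in-house team
Overall: the remote team 71/125 = 56.8%, the in-house team 30/69 = 43.5% → the remote team
The in-house team wins each claim group but the remote team wins overall — the comparison reverses. The in-house team's claims skew toward moderate, which has a lower base rate.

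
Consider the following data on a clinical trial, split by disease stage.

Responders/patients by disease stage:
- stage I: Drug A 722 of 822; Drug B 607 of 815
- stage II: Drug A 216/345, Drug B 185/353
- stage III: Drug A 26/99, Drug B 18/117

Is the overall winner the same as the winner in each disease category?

Yes

Stage I: Drug A 722/822 = 87.8%, Drug B 607/815 = 74.5% → Drug A
Stage II: Drug A 216/345 = 62.6%, Drug B 185/353 = 52.4% → Drug A
Stage III: Drug A 26/99 = 26.3%, Drug B 18/117 = 15.4% → Drug A
Overall: Drug A 964/1266 = 76.1%, Drug B 810/1285 = 63.0% → Drug A
Drug A wins overall and in every disease group — no reversal.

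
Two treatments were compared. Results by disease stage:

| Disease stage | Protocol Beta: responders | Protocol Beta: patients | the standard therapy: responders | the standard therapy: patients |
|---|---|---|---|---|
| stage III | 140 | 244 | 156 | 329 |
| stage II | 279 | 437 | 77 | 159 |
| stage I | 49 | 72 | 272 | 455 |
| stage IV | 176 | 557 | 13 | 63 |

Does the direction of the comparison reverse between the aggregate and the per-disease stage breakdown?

Stage III: Protocol Beta 140/244 = 57.4%, the standard therapy 156/329 = 47.4% → Protocol Beta
Stage II: Protocol Beta 279/437 = 63.8%, the standard therapy 77/159 = 48.4% → Protocol Beta
Stage I: Protocol Beta 49/72 = 68.1%, the standard therapy 272/455 = 59.8% → Protocol Beta
Stage IV: Protocol Beta 176/557 = 31.6%, the standard therapy 13/63 = 20.6% → Protocol Beta
Overall: Protocol Beta 644/1310 = 49.2%, the standard therapy 518/1006 = 51.5% → the standard therapy
Protocol Beta wins each disease group but the standard therapy wins overall — the comparison reverses. Protocol Beta's patients skew toward stage IV, which has a lower base rate.

Yes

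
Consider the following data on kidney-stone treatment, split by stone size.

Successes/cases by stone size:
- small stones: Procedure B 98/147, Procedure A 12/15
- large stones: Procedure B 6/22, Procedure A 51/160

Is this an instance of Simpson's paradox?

Small stones: Procedure B 98/147 = 66.7%, Procedure A 12/15 = 80.0% → Procedure A
Large stones: Procedure B 6/22 = 27.3%, Procedure A 51/160 = 31.9% → Procedure A
Overall: Procedure B 104/169 = 61.5%, Procedure A 63/175 = 36.0% → Procedure B
Procedure A wins each stone group but Procedure B wins overall — the comparison reverses. Procedure A's cases skew toward large stones, which has a lower base rate.

Yes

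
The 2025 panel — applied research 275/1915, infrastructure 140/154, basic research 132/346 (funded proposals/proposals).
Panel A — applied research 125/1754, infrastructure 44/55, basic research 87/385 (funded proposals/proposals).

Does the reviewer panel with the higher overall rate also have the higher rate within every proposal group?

Yes

Applied research: the 2025 panel 275/1915 = 14.4%, Panel A 125/1754 = 7.1% → the 2025 panel
Infrastructure: the 2025 panel 140/154 = 90.9%, Panel A 44/55 = 80.0% → the 2025 panel
Basic research: the 2025 panel 132/346 = 38.2%, Panel A 87/385 = 22.6% → the 2025 panel
Overall: the 2025 panel 547/2415 = 22.7%, Panel A 256/2194 = 11.7% → the 2025 panel
The 2025 panel wins overall and in every proposal group — no reversal.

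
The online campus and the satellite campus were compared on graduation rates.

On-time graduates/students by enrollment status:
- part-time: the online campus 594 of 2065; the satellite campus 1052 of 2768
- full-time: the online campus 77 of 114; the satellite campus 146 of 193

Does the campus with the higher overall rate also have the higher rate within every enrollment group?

Yes

Part-time: the online campus 594/2065 = 28.8%, the satellite campus 1052/2768 = 38.0% → the satellite campus
Full-time: the online campus 77/114 = 67.5%, the satellite campus 146/193 = 75.6% → the satellite campus
Overall: the online campus 671/2179 = 30.8%, the satellite campus 1198/2961 = 40.5% → the satellite campus
The satellite campus wins overall and in every enrollment group — no reversal.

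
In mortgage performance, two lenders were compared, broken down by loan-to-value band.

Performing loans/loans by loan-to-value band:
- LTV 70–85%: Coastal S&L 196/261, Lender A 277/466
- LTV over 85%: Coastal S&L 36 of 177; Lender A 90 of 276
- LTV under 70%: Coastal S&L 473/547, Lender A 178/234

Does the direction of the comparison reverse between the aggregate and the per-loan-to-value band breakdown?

No

LTV 70–85%: Coastal S&L 196/261 = 75.1%, Lender A 277/466 = 59.4% → Coastal S&L
LTV over 85%: Coastal S&L 36/177 = 20.3%, Lender A 90/276 = 32.6% → Lender A
LTV under 70%: Coastal S&L 473/547 = 86.5%, Lender A 178/234 = 76.1% → Coastal S&L
Overall: Coastal S&L 705/985 = 71.6%, Lender A 545/976 = 55.8% → Coastal S&L
Neither sweeps: Coastal S&L wins 2 of 3 groups, Lender A wins 1. Coastal S&L wins overall but not every group — no Simpson reversal.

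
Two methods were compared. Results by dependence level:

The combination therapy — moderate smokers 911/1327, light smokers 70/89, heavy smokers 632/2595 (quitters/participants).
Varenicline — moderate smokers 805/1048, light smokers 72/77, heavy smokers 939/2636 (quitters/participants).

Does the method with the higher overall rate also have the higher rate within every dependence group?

Moderate smokers: the combination therapy 911/1327 = 68.7%, varenicline 805/1048 = 76.8% → varenicline
Light smokers: the combination therapy 70/89 = 78.7%, varenicline 72/77 = 93.5% → varenicline
Heavy smokers: the combination therapy 632/2595 = 24.4%, varenicline 939/2636 = 35.6% → varenicline
Overall: the combination therapy 1613/4011 = 40.2%, varenicline 1816/3761 = 48.3% → varenicline
Varenicline wins overall and in every dependence group — no reversal.

Yes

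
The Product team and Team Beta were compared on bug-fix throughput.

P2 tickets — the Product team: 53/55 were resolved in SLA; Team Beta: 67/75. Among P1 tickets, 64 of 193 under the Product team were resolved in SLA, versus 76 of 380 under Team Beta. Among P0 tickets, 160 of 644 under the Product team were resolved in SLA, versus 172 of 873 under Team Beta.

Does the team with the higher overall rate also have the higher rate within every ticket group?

Yes

P2: the Product team 53/55 = 96.4%, Team Beta 67/75 = 89.3% → the Product team
P1: the Product team 64/193 = 33.2%, Team Beta 76/380 = 20.0% → the Product team
P0: the Product team 160/644 = 24.8%, Team Beta 172/873 = 19.7% → the Product team
Overall: the Product team 277/892 = 31.1%, Team Beta 315/1328 = 23.7% → the Product team
The Product team wins overall and in every ticket group — no reversal.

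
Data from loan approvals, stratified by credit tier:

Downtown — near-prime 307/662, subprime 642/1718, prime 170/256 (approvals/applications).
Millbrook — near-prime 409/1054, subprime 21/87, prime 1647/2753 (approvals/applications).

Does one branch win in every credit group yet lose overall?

Yes

Near-prime: Downtown 307/662 = 46.4%, Millbrook 409/1054 = 38.8% → Downtown
Subprime: Downtown 642/1718 = 37.4%, Millbrook 21/87 = 24.1% → Downtown
Prime: Downtown 170/256 = 66.4%, Millbrook 1647/2753 = 59.8% → Downtown
Overall: Downtown 1119/2636 = 42.5%, Millbrook 2077/3894 = 53.3% → Millbrook
Downtown wins each credit group but Millbrook wins overall — the comparison reverses. Downtown's applications skew toward subprime, which has a lower base rate.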